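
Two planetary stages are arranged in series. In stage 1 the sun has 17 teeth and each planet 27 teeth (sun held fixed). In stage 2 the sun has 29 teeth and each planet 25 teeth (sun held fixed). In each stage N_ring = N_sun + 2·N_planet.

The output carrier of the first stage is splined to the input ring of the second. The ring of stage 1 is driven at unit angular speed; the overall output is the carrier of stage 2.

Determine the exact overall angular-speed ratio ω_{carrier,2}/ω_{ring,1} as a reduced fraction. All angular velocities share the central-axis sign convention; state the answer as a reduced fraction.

Stage 1: N_ring = 17 + 2·27 = 71
Stage 1: 17(ω_s−ω_c) = −71(ω_r−ω_c),  ω_s=0, ω_r=1
Stage 1: 17(0−ω_c) = −71(1−ω_c)  ⇒  88ω_c = 71  ⇒  ω_c = 71/88
  ⇒ ω_c¹/ω_r¹ = 71/88
Stage 2: N_ring = 29 + 2·25 = 79
Stage 2: 29(ω_s−ω_c) = −79(ω_r−ω_c),  ω_s=0, ω_r=1
Stage 2: 29(0−ω_c) = −79(1−ω_c)  ⇒  108ω_c = 79  ⇒  ω_c = 79/108
  ⇒ ω_c²/ω_r² = 79/108
Coupling ω_r² = ω_c¹ ⇒ overall = 71/88 × 79/108 = 5609/9504

5609/9504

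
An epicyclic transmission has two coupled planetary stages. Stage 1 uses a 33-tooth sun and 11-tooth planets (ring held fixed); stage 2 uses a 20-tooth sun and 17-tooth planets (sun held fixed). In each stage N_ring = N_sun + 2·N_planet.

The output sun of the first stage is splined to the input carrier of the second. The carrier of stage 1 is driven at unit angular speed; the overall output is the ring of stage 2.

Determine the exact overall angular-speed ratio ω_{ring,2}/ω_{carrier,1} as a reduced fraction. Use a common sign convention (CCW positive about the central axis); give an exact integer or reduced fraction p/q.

296/81

Stage 1: N_ring = 33 + 2·11 = 55
Stage 1: 33(ω_s−ω_c) = −55(ω_r−ω_c),  ω_r=0, ω_c=1
Stage 1: ω_s = 1 − (55/33)(0−1) = 8/3
  ⇒ ω_s¹/ω_c¹ = 8/3
Stage 2: N_ring = 20 + 2·17 = 54
Stage 2: 20(ω_s−ω_c) = −54(ω_r−ω_c),  ω_s=0, ω_c=1
Stage 2: ω_r = 1 − (20/54)(0−1) = 37/27
  ⇒ ω_r²/ω_c² = 37/27
Coupling ω_c² = ω_s¹ ⇒ overall = 8/3 × 37/27 = 296/81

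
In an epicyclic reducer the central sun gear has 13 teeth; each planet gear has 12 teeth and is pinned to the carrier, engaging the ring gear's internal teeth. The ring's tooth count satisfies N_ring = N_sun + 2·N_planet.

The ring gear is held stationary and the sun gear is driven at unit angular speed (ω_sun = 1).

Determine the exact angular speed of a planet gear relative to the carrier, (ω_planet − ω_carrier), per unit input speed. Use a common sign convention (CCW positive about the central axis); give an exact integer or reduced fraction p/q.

-481/600

N_ring = 13 + 2·12 = 37
13(ω_s−ω_c) = −37(ω_r−ω_c),  ω_r=0, ω_s=1
13(1−ω_c) = −37(0−ω_c)  ⇒  50ω_c = 13  ⇒  ω_c = 13/50
sun–planet: 13·(1−13/50) = −12·(ω_p−ω_c)  ⇒  ω_p−ω_c = −(13/12)·(37/50) = -481/600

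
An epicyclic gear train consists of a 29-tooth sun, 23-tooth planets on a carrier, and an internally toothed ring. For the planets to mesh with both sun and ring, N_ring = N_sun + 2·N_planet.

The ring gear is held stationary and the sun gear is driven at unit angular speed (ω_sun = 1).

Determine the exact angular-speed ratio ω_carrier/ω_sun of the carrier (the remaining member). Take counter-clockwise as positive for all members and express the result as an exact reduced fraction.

29/104

N_ring = 29 + 2·23 = 75
29(ω_s−ω_c) = −75(ω_r−ω_c),  ω_r=0, ω_s=1
29(1−ω_c) = −75(0−ω_c)  ⇒  104ω_c = 29  ⇒  ω_c = 29/104
ω_c/ω_s = 29/104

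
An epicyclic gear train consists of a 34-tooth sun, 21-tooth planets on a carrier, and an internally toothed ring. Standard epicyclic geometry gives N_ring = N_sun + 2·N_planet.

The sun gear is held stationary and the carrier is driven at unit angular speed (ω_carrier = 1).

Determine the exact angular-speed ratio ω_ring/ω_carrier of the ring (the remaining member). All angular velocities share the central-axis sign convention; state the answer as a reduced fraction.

55/38

N_ring = 34 + 2·21 = 76
34(ω_s−ω_c) = −76(ω_r−ω_c),  ω_s=0, ω_c=1
ω_r = 1 − (34/76)(0−1) = 55/38
ω_r/ω_c = 55/38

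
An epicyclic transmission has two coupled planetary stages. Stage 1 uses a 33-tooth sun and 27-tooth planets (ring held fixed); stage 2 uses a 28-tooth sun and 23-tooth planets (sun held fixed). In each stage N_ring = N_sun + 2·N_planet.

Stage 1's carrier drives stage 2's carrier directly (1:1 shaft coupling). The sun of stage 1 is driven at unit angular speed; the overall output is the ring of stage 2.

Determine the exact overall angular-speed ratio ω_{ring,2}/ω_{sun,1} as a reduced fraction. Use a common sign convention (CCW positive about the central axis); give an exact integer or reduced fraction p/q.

Stage 1: N_ring = 33 + 2·27 = 87
Stage 1: 33(ω_s−ω_c) = −87(ω_r−ω_c),  ω_r=0, ω_s=1
Stage 1: 33(1−ω_c) = −87(0−ω_c)  ⇒  120ω_c = 33  ⇒  ω_c = 11/40
  ⇒ ω_c¹/ω_s¹ = 11/40
Stage 2: N_ring = 28 + 2·23 = 74
Stage 2: 28(ω_s−ω_c) = −74(ω_r−ω_c),  ω_s=0, ω_c=1
Stage 2: ω_r = 1 − (28/74)(0−1) = 51/37
  ⇒ ω_r²/ω_c² = 51/37
Coupling ω_c² = ω_c¹ ⇒ overall = 11/40 × 51/37 = 561/1480

561/1480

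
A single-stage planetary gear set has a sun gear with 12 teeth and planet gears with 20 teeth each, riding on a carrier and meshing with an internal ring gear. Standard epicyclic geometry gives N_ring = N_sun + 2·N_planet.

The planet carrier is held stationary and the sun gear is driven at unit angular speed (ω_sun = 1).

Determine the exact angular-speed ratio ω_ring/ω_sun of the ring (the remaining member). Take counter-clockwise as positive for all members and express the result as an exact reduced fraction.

N_ring = 12 + 2·20 = 52
12(ω_s−ω_c) = −52(ω_r−ω_c),  ω_c=0, ω_s=1
ω_r = 0 − (12/52)(1−0) = -3/13
ω_r/ω_s = -3/13

-3/13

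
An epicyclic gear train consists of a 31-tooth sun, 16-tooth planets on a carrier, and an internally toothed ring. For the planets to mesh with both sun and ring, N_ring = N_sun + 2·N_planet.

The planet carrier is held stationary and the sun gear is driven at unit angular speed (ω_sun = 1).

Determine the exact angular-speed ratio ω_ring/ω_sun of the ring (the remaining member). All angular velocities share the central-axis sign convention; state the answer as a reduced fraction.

N_ring = 31 + 2·16 = 63
31(ω_s−ω_c) = −63(ω_r−ω_c),  ω_c=0, ω_s=1
ω_r = 0 − (31/63)(1−0) = -31/63
ω_r/ω_s = -31/63

-31/63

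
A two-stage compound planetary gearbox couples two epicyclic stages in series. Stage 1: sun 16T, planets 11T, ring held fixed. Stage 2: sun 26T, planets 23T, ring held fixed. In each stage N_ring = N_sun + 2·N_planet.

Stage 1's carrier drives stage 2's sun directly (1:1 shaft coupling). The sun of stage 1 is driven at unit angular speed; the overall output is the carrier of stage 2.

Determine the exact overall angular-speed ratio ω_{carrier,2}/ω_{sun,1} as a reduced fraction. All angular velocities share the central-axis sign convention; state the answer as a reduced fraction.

Stage 1: N_ring = 16 + 2·11 = 38
Stage 1: 16(ω_s−ω_c) = −38(ω_r−ω_c),  ω_r=0, ω_s=1
Stage 1: 16(1−ω_c) = −38(0−ω_c)  ⇒  54ω_c = 16  ⇒  ω_c = 8/27
  ⇒ ω_c¹/ω_s¹ = 8/27
Stage 2: N_ring = 26 + 2·23 = 72
Stage 2: 26(ω_s−ω_c) = −72(ω_r−ω_c),  ω_r=0, ω_s=1
Stage 2: 26(1−ω_c) = −72(0−ω_c)  ⇒  98ω_c = 26  ⇒  ω_c = 13/49
  ⇒ ω_c²/ω_s² = 13/49
Coupling ω_s² = ω_c¹ ⇒ overall = 8/27 × 13/49 = 104/1323

104/1323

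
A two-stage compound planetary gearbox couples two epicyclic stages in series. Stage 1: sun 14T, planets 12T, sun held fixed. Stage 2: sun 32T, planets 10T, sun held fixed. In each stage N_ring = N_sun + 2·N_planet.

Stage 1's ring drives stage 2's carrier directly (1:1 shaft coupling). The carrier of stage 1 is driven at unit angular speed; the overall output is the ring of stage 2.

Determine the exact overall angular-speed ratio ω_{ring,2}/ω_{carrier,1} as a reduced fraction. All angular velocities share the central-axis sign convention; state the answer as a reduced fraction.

Stage 1: N_ring = 14 + 2·12 = 38
Stage 1: 14(ω_s−ω_c) = −38(ω_r−ω_c),  ω_s=0, ω_c=1
Stage 1: ω_r = 1 − (14/38)(0−1) = 26/19
  ⇒ ω_r¹/ω_c¹ = 26/19
Stage 2: N_ring = 32 + 2·10 = 52
Stage 2: 32(ω_s−ω_c) = −52(ω_r−ω_c),  ω_s=0, ω_c=1
Stage 2: ω_r = 1 − (32/52)(0−1) = 21/13
  ⇒ ω_r²/ω_c² = 21/13
Coupling ω_c² = ω_r¹ ⇒ overall = 26/19 × 21/13 = 42/19

42/19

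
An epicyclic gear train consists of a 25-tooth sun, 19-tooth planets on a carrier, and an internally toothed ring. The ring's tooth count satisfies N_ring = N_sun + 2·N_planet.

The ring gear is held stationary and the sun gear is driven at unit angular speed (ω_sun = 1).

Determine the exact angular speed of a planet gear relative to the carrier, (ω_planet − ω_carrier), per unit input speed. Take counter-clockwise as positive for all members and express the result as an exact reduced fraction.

-1575/1672

N_ring = 25 + 2·19 = 63
25(ω_s−ω_c) = −63(ω_r−ω_c),  ω_r=0, ω_s=1
25(1−ω_c) = −63(0−ω_c)  ⇒  88ω_c = 25  ⇒  ω_c = 25/88
sun–planet: 25·(1−25/88) = −19·(ω_p−ω_c)  ⇒  ω_p−ω_c = −(25/19)·(63/88) = -1575/1672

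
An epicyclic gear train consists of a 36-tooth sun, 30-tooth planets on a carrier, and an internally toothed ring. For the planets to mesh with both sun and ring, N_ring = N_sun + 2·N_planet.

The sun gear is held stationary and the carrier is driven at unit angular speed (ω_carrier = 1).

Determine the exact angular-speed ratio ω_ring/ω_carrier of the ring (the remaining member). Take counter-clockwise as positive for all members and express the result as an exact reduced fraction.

11/8

N_ring = 36 + 2·30 = 96
36(ω_s−ω_c) = −96(ω_r−ω_c),  ω_s=0, ω_c=1
ω_r = 1 − (36/96)(0−1) = 11/8
ω_r/ω_c = 11/8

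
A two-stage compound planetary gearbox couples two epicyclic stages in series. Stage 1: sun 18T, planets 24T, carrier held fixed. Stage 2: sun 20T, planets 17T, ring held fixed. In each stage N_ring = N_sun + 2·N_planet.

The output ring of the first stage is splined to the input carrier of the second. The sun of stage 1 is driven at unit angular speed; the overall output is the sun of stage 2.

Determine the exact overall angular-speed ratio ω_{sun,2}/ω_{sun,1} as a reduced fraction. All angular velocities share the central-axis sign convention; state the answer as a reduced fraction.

-111/110

Stage 1: N_ring = 18 + 2·24 = 66
Stage 1: 18(ω_s−ω_c) = −66(ω_r−ω_c),  ω_c=0, ω_s=1
Stage 1: ω_r = 0 − (18/66)(1−0) = -3/11
  ⇒ ω_r¹/ω_s¹ = -3/11
Stage 2: N_ring = 20 + 2·17 = 54
Stage 2: 20(ω_s−ω_c) = −54(ω_r−ω_c),  ω_r=0, ω_c=1
Stage 2: ω_s = 1 − (54/20)(0−1) = 37/10
  ⇒ ω_s²/ω_c² = 37/10
Coupling ω_c² = ω_r¹ ⇒ overall = -3/11 × 37/10 = -111/110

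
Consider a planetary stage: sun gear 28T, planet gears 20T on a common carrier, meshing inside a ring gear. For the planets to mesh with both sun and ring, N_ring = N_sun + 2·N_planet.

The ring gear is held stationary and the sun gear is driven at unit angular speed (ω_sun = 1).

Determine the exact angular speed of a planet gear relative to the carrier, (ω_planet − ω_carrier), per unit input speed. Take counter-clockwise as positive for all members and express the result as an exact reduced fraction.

N_ring = 28 + 2·20 = 68
28(ω_s−ω_c) = −68(ω_r−ω_c),  ω_r=0, ω_s=1
28(1−ω_c) = −68(0−ω_c)  ⇒  96ω_c = 28  ⇒  ω_c = 7/24
sun–planet: 28·(1−7/24) = −20·(ω_p−ω_c)  ⇒  ω_p−ω_c = −(28/20)·(17/24) = -119/120

-119/120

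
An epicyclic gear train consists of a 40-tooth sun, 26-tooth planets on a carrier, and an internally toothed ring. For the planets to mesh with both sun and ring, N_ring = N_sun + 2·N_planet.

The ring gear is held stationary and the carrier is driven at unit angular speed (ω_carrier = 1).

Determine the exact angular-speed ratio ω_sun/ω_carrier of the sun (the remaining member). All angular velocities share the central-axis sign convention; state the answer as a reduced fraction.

33/10

N_ring = 40 + 2·26 = 92
40(ω_s−ω_c) = −92(ω_r−ω_c),  ω_r=0, ω_c=1
ω_s = 1 − (92/40)(0−1) = 33/10
ω_s/ω_c = 33/10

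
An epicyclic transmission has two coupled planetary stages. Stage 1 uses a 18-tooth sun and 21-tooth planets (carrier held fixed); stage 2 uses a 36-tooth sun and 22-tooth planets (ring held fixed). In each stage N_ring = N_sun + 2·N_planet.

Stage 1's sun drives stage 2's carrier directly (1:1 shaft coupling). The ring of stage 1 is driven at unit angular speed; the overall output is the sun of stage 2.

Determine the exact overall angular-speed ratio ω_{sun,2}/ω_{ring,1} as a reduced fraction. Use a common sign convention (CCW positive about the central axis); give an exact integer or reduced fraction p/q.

Stage 1: N_ring = 18 + 2·21 = 60
Stage 1: 18(ω_s−ω_c) = −60(ω_r−ω_c),  ω_c=0, ω_r=1
Stage 1: ω_s = 0 − (60/18)(1−0) = -10/3
  ⇒ ω_s¹/ω_r¹ = -10/3
Stage 2: N_ring = 36 + 2·22 = 80
Stage 2: 36(ω_s−ω_c) = −80(ω_r−ω_c),  ω_r=0, ω_c=1
Stage 2: ω_s = 1 − (80/36)(0−1) = 29/9
  ⇒ ω_s²/ω_c² = 29/9
Coupling ω_c² = ω_s¹ ⇒ overall = -10/3 × 29/9 = -290/27

-290/27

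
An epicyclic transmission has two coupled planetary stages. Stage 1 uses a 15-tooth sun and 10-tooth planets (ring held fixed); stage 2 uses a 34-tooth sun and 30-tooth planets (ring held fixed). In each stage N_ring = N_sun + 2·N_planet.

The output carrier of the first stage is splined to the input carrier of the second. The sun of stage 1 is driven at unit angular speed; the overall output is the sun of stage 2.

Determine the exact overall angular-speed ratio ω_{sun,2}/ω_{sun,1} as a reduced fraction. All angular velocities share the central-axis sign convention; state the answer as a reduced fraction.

96/85

Stage 1: N_ring = 15 + 2·10 = 35
Stage 1: 15(ω_s−ω_c) = −35(ω_r−ω_c),  ω_r=0, ω_s=1
Stage 1: 15(1−ω_c) = −35(0−ω_c)  ⇒  50ω_c = 15  ⇒  ω_c = 3/10
  ⇒ ω_c¹/ω_s¹ = 3/10
Stage 2: N_ring = 34 + 2·30 = 94
Stage 2: 34(ω_s−ω_c) = −94(ω_r−ω_c),  ω_r=0, ω_c=1
Stage 2: ω_s = 1 − (94/34)(0−1) = 64/17
  ⇒ ω_s²/ω_c² = 64/17
Coupling ω_c² = ω_c¹ ⇒ overall = 3/10 × 64/17 = 96/85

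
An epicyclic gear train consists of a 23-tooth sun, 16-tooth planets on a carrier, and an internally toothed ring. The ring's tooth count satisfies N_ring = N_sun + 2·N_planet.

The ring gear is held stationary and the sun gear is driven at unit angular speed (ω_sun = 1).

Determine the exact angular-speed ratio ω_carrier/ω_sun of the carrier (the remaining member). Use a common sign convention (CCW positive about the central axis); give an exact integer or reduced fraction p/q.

N_ring = 23 + 2·16 = 55
23(ω_s−ω_c) = −55(ω_r−ω_c),  ω_r=0, ω_s=1
23(1−ω_c) = −55(0−ω_c)  ⇒  78ω_c = 23  ⇒  ω_c = 23/78
ω_c/ω_s = 23/78

23/78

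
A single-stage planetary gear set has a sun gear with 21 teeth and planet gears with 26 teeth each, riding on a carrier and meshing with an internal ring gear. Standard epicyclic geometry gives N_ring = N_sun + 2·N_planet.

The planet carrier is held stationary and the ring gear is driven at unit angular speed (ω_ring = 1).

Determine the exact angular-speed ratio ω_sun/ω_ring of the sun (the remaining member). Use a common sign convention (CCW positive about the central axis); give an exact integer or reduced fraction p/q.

-73/21

N_ring = 21 + 2·26 = 73
21(ω_s−ω_c) = −73(ω_r−ω_c),  ω_c=0, ω_r=1
ω_s = 0 − (73/21)(1−0) = -73/21
ω_s/ω_r = -73/21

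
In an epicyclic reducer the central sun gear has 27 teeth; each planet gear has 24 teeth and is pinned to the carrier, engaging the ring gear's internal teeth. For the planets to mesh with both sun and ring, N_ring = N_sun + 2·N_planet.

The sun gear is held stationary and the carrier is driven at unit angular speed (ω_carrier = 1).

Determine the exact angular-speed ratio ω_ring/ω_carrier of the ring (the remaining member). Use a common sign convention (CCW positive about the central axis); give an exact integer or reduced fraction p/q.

N_ring = 27 + 2·24 = 75
27(ω_s−ω_c) = −75(ω_r−ω_c),  ω_s=0, ω_c=1
ω_r = 1 − (27/75)(0−1) = 34/25
ω_r/ω_c = 34/25

34/25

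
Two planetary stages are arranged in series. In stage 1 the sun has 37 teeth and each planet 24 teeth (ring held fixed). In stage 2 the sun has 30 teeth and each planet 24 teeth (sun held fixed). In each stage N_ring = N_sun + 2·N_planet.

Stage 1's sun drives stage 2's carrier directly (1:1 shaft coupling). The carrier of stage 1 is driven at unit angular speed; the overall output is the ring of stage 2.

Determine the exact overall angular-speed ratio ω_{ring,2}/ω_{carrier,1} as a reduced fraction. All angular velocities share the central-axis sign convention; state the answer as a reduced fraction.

2196/481

Stage 1: N_ring = 37 + 2·24 = 85
Stage 1: 37(ω_s−ω_c) = −85(ω_r−ω_c),  ω_r=0, ω_c=1
Stage 1: ω_s = 1 − (85/37)(0−1) = 122/37
  ⇒ ω_s¹/ω_c¹ = 122/37
Stage 2: N_ring = 30 + 2·24 = 78
Stage 2: 30(ω_s−ω_c) = −78(ω_r−ω_c),  ω_s=0, ω_c=1
Stage 2: ω_r = 1 − (30/78)(0−1) = 18/13
  ⇒ ω_r²/ω_c² = 18/13
Coupling ω_c² = ω_s¹ ⇒ overall = 122/37 × 18/13 = 2196/481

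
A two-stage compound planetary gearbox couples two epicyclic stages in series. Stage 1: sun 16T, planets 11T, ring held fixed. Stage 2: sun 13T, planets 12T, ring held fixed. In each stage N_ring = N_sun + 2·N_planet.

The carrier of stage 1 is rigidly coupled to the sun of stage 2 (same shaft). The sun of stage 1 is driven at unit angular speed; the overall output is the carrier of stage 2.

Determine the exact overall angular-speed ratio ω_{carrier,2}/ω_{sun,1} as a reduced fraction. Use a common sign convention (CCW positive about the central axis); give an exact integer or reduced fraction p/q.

52/675

Stage 1: N_ring = 16 + 2·11 = 38
Stage 1: 16(ω_s−ω_c) = −38(ω_r−ω_c),  ω_r=0, ω_s=1
Stage 1: 16(1−ω_c) = −38(0−ω_c)  ⇒  54ω_c = 16  ⇒  ω_c = 8/27
  ⇒ ω_c¹/ω_s¹ = 8/27
Stage 2: N_ring = 13 + 2·12 = 37
Stage 2: 13(ω_s−ω_c) = −37(ω_r−ω_c),  ω_r=0, ω_s=1
Stage 2: 13(1−ω_c) = −37(0−ω_c)  ⇒  50ω_c = 13  ⇒  ω_c = 13/50
  ⇒ ω_c²/ω_s² = 13/50
Coupling ω_s² = ω_c¹ ⇒ overall = 8/27 × 13/50 = 52/675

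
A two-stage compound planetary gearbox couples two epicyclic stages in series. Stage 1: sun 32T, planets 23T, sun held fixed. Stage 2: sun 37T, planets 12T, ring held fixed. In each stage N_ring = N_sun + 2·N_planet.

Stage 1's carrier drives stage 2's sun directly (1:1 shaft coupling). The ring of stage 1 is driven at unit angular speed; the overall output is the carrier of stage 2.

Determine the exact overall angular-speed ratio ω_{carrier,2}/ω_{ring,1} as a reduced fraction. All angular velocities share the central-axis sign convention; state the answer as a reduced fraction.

1443/5390

Stage 1: N_ring = 32 + 2·23 = 78
Stage 1: 32(ω_s−ω_c) = −78(ω_r−ω_c),  ω_s=0, ω_r=1
Stage 1: 32(0−ω_c) = −78(1−ω_c)  ⇒  110ω_c = 78  ⇒  ω_c = 39/55
  ⇒ ω_c¹/ω_r¹ = 39/55
Stage 2: N_ring = 37 + 2·12 = 61
Stage 2: 37(ω_s−ω_c) = −61(ω_r−ω_c),  ω_r=0, ω_s=1
Stage 2: 37(1−ω_c) = −61(0−ω_c)  ⇒  98ω_c = 37  ⇒  ω_c = 37/98
  ⇒ ω_c²/ω_s² = 37/98
Coupling ω_s² = ω_c¹ ⇒ overall = 39/55 × 37/98 = 1443/5390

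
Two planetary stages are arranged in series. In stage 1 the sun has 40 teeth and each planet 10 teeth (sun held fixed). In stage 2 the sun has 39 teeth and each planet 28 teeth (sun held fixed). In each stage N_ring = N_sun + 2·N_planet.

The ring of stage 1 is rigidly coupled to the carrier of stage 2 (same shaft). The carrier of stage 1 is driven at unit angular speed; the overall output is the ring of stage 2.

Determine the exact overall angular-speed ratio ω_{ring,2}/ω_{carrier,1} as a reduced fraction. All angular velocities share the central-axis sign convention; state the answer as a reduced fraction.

134/57

Stage 1: N_ring = 40 + 2·10 = 60
Stage 1: 40(ω_s−ω_c) = −60(ω_r−ω_c),  ω_s=0, ω_c=1
Stage 1: ω_r = 1 − (40/60)(0−1) = 5/3
  ⇒ ω_r¹/ω_c¹ = 5/3
Stage 2: N_ring = 39 + 2·28 = 95
Stage 2: 39(ω_s−ω_c) = −95(ω_r−ω_c),  ω_s=0, ω_c=1
Stage 2: ω_r = 1 − (39/95)(0−1) = 134/95
  ⇒ ω_r²/ω_c² = 134/95
Coupling ω_c² = ω_r¹ ⇒ overall = 5/3 × 134/95 = 134/57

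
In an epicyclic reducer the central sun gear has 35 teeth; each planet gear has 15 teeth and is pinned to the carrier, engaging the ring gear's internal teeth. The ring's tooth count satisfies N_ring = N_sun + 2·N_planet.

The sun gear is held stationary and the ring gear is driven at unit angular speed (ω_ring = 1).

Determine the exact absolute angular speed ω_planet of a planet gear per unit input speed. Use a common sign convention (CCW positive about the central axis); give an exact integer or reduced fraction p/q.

N_ring = 35 + 2·15 = 65
35(ω_s−ω_c) = −65(ω_r−ω_c),  ω_s=0, ω_r=1
35(0−ω_c) = −65(1−ω_c)  ⇒  100ω_c = 65  ⇒  ω_c = 13/20
sun–planet: 35·(0−13/20) = −15·(ω_p−ω_c)  ⇒  ω_p−ω_c = −(35/15)·(-13/20) = 91/60
ω_p = 13/20 + 91/60 = 13/6

13/6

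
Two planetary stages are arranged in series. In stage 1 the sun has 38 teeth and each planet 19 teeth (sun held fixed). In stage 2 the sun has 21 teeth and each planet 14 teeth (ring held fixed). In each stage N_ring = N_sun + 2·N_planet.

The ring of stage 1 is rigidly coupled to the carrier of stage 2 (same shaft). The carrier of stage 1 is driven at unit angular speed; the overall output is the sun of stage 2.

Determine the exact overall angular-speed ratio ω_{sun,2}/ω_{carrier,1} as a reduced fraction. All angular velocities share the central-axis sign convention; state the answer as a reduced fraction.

5

Stage 1: N_ring = 38 + 2·19 = 76
Stage 1: 38(ω_s−ω_c) = −76(ω_r−ω_c),  ω_s=0, ω_c=1
Stage 1: ω_r = 1 − (38/76)(0−1) = 3/2
  ⇒ ω_r¹/ω_c¹ = 3/2
Stage 2: N_ring = 21 + 2·14 = 49
Stage 2: 21(ω_s−ω_c) = −49(ω_r−ω_c),  ω_r=0, ω_c=1
Stage 2: ω_s = 1 − (49/21)(0−1) = 10/3
  ⇒ ω_s²/ω_c² = 10/3
Coupling ω_c² = ω_r¹ ⇒ overall = 3/2 × 10/3 = 5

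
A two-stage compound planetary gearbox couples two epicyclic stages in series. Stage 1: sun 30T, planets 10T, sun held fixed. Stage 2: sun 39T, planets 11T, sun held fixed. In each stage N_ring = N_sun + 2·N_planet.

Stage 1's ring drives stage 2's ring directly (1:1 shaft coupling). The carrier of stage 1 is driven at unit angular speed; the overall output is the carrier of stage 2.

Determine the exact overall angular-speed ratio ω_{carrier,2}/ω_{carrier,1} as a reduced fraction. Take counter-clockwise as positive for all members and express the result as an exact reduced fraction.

Stage 1: N_ring = 30 + 2·10 = 50
Stage 1: 30(ω_s−ω_c) = −50(ω_r−ω_c),  ω_s=0, ω_c=1
Stage 1: ω_r = 1 − (30/50)(0−1) = 8/5
  ⇒ ω_r¹/ω_c¹ = 8/5
Stage 2: N_ring = 39 + 2·11 = 61
Stage 2: 39(ω_s−ω_c) = −61(ω_r−ω_c),  ω_s=0, ω_r=1
Stage 2: 39(0−ω_c) = −61(1−ω_c)  ⇒  100ω_c = 61  ⇒  ω_c = 61/100
  ⇒ ω_c²/ω_r² = 61/100
Coupling ω_r² = ω_r¹ ⇒ overall = 8/5 × 61/100 = 122/125

122/125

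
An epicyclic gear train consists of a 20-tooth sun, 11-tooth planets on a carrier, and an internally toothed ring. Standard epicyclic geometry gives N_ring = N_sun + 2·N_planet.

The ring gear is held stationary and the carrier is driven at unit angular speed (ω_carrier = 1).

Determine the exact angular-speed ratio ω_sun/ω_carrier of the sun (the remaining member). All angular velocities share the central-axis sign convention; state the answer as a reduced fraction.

31/10

N_ring = 20 + 2·11 = 42
20(ω_s−ω_c) = −42(ω_r−ω_c),  ω_r=0, ω_c=1
ω_s = 1 − (42/20)(0−1) = 31/10
ω_s/ω_c = 31/10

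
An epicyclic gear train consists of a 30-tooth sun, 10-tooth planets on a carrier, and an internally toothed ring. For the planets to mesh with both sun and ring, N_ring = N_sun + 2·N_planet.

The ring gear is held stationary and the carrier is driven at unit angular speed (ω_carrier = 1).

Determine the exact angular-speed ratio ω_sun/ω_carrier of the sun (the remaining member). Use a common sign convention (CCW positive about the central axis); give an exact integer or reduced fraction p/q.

N_ring = 30 + 2·10 = 50
30(ω_s−ω_c) = −50(ω_r−ω_c),  ω_r=0, ω_c=1
ω_s = 1 − (50/30)(0−1) = 8/3
ω_s/ω_c = 8/3

8/3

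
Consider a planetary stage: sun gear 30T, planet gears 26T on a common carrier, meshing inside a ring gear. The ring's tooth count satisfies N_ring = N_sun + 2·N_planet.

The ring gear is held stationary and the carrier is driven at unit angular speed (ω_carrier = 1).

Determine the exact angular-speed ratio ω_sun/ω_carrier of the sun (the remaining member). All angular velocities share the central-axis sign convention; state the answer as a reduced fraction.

N_ring = 30 + 2·26 = 82
30(ω_s−ω_c) = −82(ω_r−ω_c),  ω_r=0, ω_c=1
ω_s = 1 − (82/30)(0−1) = 56/15
ω_s/ω_c = 56/15

56/15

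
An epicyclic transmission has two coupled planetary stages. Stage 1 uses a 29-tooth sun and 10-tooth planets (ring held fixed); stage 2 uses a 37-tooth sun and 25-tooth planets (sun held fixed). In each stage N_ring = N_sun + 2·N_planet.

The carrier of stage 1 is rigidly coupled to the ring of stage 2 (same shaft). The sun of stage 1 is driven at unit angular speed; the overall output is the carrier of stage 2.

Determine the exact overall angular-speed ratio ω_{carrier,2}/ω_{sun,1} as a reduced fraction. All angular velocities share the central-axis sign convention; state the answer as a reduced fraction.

Stage 1: N_ring = 29 + 2·10 = 49
Stage 1: 29(ω_s−ω_c) = −49(ω_r−ω_c),  ω_r=0, ω_s=1
Stage 1: 29(1−ω_c) = −49(0−ω_c)  ⇒  78ω_c = 29  ⇒  ω_c = 29/78
  ⇒ ω_c¹/ω_s¹ = 29/78
Stage 2: N_ring = 37 + 2·25 = 87
Stage 2: 37(ω_s−ω_c) = −87(ω_r−ω_c),  ω_s=0, ω_r=1
Stage 2: 37(0−ω_c) = −87(1−ω_c)  ⇒  124ω_c = 87  ⇒  ω_c = 87/124
  ⇒ ω_c²/ω_r² = 87/124
Coupling ω_r² = ω_c¹ ⇒ overall = 29/78 × 87/124 = 841/3224

841/3224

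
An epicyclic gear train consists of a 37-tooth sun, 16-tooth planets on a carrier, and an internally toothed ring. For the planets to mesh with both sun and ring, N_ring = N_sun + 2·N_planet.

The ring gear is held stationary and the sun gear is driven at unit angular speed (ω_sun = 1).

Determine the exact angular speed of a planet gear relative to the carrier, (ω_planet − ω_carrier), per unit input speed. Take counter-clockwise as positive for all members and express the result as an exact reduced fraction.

N_ring = 37 + 2·16 = 69
37(ω_s−ω_c) = −69(ω_r−ω_c),  ω_r=0, ω_s=1
37(1−ω_c) = −69(0−ω_c)  ⇒  106ω_c = 37  ⇒  ω_c = 37/106
sun–planet: 37·(1−37/106) = −16·(ω_p−ω_c)  ⇒  ω_p−ω_c = −(37/16)·(69/106) = -2553/1696

-2553/1696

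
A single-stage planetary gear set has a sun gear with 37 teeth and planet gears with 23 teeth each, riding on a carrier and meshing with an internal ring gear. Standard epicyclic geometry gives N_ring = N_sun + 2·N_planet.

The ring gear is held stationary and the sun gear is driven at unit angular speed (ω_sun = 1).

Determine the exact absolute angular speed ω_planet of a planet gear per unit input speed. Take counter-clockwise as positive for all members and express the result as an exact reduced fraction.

N_ring = 37 + 2·23 = 83
37(ω_s−ω_c) = −83(ω_r−ω_c),  ω_r=0, ω_s=1
37(1−ω_c) = −83(0−ω_c)  ⇒  120ω_c = 37  ⇒  ω_c = 37/120
sun–planet: 37·(1−37/120) = −23·(ω_p−ω_c)  ⇒  ω_p−ω_c = −(37/23)·(83/120) = -3071/2760
ω_p = 37/120 − 3071/2760 = -37/46

-37/46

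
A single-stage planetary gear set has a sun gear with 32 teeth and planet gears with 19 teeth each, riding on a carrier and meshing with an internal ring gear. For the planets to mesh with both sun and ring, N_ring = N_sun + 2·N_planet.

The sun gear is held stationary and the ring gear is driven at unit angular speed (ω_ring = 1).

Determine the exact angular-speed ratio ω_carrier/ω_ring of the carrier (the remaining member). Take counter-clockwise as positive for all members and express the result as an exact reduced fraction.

N_ring = 32 + 2·19 = 70
32(ω_s−ω_c) = −70(ω_r−ω_c),  ω_s=0, ω_r=1
32(0−ω_c) = −70(1−ω_c)  ⇒  102ω_c = 70  ⇒  ω_c = 35/51
ω_c/ω_r = 35/51

35/51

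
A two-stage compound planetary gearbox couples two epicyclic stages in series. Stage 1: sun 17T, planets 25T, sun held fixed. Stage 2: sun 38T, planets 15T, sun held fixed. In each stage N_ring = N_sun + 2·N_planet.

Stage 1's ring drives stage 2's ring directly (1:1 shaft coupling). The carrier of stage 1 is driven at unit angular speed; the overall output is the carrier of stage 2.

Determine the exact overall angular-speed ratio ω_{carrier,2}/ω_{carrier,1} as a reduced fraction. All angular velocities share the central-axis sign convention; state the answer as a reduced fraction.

2856/3551

Stage 1: N_ring = 17 + 2·25 = 67
Stage 1: 17(ω_s−ω_c) = −67(ω_r−ω_c),  ω_s=0, ω_c=1
Stage 1: ω_r = 1 − (17/67)(0−1) = 84/67
  ⇒ ω_r¹/ω_c¹ = 84/67
Stage 2: N_ring = 38 + 2·15 = 68
Stage 2: 38(ω_s−ω_c) = −68(ω_r−ω_c),  ω_s=0, ω_r=1
Stage 2: 38(0−ω_c) = −68(1−ω_c)  ⇒  106ω_c = 68  ⇒  ω_c = 34/53
  ⇒ ω_c²/ω_r² = 34/53
Coupling ω_r² = ω_r¹ ⇒ overall = 84/67 × 34/53 = 2856/3551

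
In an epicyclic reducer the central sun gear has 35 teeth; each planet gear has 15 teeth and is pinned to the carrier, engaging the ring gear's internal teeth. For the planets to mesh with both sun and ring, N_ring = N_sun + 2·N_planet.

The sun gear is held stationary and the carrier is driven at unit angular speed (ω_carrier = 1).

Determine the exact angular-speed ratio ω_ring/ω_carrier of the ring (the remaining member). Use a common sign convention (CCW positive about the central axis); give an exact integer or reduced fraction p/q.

20/13

N_ring = 35 + 2·15 = 65
35(ω_s−ω_c) = −65(ω_r−ω_c),  ω_s=0, ω_c=1
ω_r = 1 − (35/65)(0−1) = 20/13
ω_r/ω_c = 20/13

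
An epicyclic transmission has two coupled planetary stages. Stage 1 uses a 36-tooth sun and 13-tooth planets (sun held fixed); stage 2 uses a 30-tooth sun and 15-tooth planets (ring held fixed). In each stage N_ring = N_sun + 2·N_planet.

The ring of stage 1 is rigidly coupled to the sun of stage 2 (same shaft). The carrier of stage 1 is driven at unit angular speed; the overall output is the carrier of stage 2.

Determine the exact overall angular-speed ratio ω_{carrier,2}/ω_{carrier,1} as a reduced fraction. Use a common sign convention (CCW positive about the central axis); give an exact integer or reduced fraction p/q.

Stage 1: N_ring = 36 + 2·13 = 62
Stage 1: 36(ω_s−ω_c) = −62(ω_r−ω_c),  ω_s=0, ω_c=1
Stage 1: ω_r = 1 − (36/62)(0−1) = 49/31
  ⇒ ω_r¹/ω_c¹ = 49/31
Stage 2: N_ring = 30 + 2·15 = 60
Stage 2: 30(ω_s−ω_c) = −60(ω_r−ω_c),  ω_r=0, ω_s=1
Stage 2: 30(1−ω_c) = −60(0−ω_c)  ⇒  90ω_c = 30  ⇒  ω_c = 1/3
  ⇒ ω_c²/ω_s² = 1/3
Coupling ω_s² = ω_r¹ ⇒ overall = 49/31 × 1/3 = 49/93

49/93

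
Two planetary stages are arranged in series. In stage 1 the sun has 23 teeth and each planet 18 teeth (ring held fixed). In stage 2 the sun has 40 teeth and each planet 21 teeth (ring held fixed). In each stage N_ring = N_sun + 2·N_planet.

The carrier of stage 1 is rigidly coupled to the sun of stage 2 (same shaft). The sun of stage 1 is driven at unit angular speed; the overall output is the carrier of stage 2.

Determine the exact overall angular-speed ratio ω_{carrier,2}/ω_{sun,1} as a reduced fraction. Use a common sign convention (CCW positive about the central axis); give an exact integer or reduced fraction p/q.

Stage 1: N_ring = 23 + 2·18 = 59
Stage 1: 23(ω_s−ω_c) = −59(ω_r−ω_c),  ω_r=0, ω_s=1
Stage 1: 23(1−ω_c) = −59(0−ω_c)  ⇒  82ω_c = 23  ⇒  ω_c = 23/82
  ⇒ ω_c¹/ω_s¹ = 23/82
Stage 2: N_ring = 40 + 2·21 = 82
Stage 2: 40(ω_s−ω_c) = −82(ω_r−ω_c),  ω_r=0, ω_s=1
Stage 2: 40(1−ω_c) = −82(0−ω_c)  ⇒  122ω_c = 40  ⇒  ω_c = 20/61
  ⇒ ω_c²/ω_s² = 20/61
Coupling ω_s² = ω_c¹ ⇒ overall = 23/82 × 20/61 = 230/2501

230/2501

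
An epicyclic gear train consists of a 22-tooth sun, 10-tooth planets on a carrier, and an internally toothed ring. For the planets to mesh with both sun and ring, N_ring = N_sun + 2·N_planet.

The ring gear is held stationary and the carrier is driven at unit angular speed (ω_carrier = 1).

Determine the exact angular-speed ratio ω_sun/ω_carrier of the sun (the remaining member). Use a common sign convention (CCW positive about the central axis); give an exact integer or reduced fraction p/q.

32/11

N_ring = 22 + 2·10 = 42
22(ω_s−ω_c) = −42(ω_r−ω_c),  ω_r=0, ω_c=1
ω_s = 1 − (42/22)(0−1) = 32/11
ω_s/ω_c = 32/11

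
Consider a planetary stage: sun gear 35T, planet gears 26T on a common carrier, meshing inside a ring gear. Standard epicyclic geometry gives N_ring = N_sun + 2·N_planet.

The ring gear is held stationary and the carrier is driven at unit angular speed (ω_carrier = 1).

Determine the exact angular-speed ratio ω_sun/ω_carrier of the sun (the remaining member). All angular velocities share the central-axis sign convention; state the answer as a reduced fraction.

122/35

N_ring = 35 + 2·26 = 87
35(ω_s−ω_c) = −87(ω_r−ω_c),  ω_r=0, ω_c=1
ω_s = 1 − (87/35)(0−1) = 122/35
ω_s/ω_c = 122/35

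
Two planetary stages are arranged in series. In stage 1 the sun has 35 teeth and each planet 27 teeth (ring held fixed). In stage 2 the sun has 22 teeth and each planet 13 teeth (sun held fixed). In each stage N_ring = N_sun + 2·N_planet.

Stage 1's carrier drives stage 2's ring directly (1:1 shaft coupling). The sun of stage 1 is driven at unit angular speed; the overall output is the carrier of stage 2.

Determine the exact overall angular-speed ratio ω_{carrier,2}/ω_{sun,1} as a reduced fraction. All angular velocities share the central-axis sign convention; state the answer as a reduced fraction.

Stage 1: N_ring = 35 + 2·27 = 89
Stage 1: 35(ω_s−ω_c) = −89(ω_r−ω_c),  ω_r=0, ω_s=1
Stage 1: 35(1−ω_c) = −89(0−ω_c)  ⇒  124ω_c = 35  ⇒  ω_c = 35/124
  ⇒ ω_c¹/ω_s¹ = 35/124
Stage 2: N_ring = 22 + 2·13 = 48
Stage 2: 22(ω_s−ω_c) = −48(ω_r−ω_c),  ω_s=0, ω_r=1
Stage 2: 22(0−ω_c) = −48(1−ω_c)  ⇒  70ω_c = 48  ⇒  ω_c = 24/35
  ⇒ ω_c²/ω_r² = 24/35
Coupling ω_r² = ω_c¹ ⇒ overall = 35/124 × 24/35 = 6/31

6/31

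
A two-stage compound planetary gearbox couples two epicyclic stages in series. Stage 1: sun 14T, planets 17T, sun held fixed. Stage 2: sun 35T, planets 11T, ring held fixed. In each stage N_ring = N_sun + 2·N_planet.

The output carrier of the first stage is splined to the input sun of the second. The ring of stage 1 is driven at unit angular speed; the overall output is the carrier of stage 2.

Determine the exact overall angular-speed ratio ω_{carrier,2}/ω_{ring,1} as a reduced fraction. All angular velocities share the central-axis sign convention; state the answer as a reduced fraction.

210/713

Stage 1: N_ring = 14 + 2·17 = 48
Stage 1: 14(ω_s−ω_c) = −48(ω_r−ω_c),  ω_s=0, ω_r=1
Stage 1: 14(0−ω_c) = −48(1−ω_c)  ⇒  62ω_c = 48  ⇒  ω_c = 24/31
  ⇒ ω_c¹/ω_r¹ = 24/31
Stage 2: N_ring = 35 + 2·11 = 57
Stage 2: 35(ω_s−ω_c) = −57(ω_r−ω_c),  ω_r=0, ω_s=1
Stage 2: 35(1−ω_c) = −57(0−ω_c)  ⇒  92ω_c = 35  ⇒  ω_c = 35/92
  ⇒ ω_c²/ω_s² = 35/92
Coupling ω_s² = ω_c¹ ⇒ overall = 24/31 × 35/92 = 210/713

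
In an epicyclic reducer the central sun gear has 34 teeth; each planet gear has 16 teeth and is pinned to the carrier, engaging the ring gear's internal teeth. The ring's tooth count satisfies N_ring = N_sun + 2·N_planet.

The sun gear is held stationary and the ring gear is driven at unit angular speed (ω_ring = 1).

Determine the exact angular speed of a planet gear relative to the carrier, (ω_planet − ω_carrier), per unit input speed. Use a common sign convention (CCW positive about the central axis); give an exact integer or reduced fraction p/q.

561/400

N_ring = 34 + 2·16 = 66
34(ω_s−ω_c) = −66(ω_r−ω_c),  ω_s=0, ω_r=1
34(0−ω_c) = −66(1−ω_c)  ⇒  100ω_c = 66  ⇒  ω_c = 33/50
sun–planet: 34·(0−33/50) = −16·(ω_p−ω_c)  ⇒  ω_p−ω_c = −(34/16)·(-33/50) = 561/400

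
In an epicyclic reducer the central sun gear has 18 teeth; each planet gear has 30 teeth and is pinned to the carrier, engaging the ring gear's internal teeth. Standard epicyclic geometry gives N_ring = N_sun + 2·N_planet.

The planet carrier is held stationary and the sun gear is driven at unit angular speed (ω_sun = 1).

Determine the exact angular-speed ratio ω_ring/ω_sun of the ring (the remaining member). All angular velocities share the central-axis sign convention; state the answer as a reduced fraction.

N_ring = 18 + 2·30 = 78
18(ω_s−ω_c) = −78(ω_r−ω_c),  ω_c=0, ω_s=1
ω_r = 0 − (18/78)(1−0) = -3/13
ω_r/ω_s = -3/13

-3/13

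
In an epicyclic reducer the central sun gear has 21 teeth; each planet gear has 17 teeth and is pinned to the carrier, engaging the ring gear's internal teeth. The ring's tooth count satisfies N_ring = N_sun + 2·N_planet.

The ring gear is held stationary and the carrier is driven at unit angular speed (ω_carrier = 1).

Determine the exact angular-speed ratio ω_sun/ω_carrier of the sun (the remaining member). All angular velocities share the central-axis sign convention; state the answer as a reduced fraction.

N_ring = 21 + 2·17 = 55
21(ω_s−ω_c) = −55(ω_r−ω_c),  ω_r=0, ω_c=1
ω_s = 1 − (55/21)(0−1) = 76/21
ω_s/ω_c = 76/21

76/21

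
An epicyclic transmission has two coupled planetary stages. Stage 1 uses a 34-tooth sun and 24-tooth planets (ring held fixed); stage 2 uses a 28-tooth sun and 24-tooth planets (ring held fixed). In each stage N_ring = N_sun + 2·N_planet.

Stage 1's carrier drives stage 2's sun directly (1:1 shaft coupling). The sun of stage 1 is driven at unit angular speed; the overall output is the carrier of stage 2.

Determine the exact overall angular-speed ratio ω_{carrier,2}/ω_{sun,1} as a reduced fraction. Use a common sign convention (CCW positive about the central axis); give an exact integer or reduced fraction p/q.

119/1508

Stage 1: N_ring = 34 + 2·24 = 82
Stage 1: 34(ω_s−ω_c) = −82(ω_r−ω_c),  ω_r=0, ω_s=1
Stage 1: 34(1−ω_c) = −82(0−ω_c)  ⇒  116ω_c = 34  ⇒  ω_c = 17/58
  ⇒ ω_c¹/ω_s¹ = 17/58
Stage 2: N_ring = 28 + 2·24 = 76
Stage 2: 28(ω_s−ω_c) = −76(ω_r−ω_c),  ω_r=0, ω_s=1
Stage 2: 28(1−ω_c) = −76(0−ω_c)  ⇒  104ω_c = 28  ⇒  ω_c = 7/26
  ⇒ ω_c²/ω_s² = 7/26
Coupling ω_s² = ω_c¹ ⇒ overall = 17/58 × 7/26 = 119/1508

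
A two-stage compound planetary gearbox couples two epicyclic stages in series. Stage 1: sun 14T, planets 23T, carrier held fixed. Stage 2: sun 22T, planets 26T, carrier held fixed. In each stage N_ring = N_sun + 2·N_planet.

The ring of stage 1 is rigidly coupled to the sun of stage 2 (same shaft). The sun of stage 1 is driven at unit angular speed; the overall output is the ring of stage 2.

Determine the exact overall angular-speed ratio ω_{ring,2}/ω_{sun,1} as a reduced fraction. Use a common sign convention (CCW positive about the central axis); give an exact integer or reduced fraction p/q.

77/1110

Stage 1: N_ring = 14 + 2·23 = 60
Stage 1: 14(ω_s−ω_c) = −60(ω_r−ω_c),  ω_c=0, ω_s=1
Stage 1: ω_r = 0 − (14/60)(1−0) = -7/30
  ⇒ ω_r¹/ω_s¹ = -7/30
Stage 2: N_ring = 22 + 2·26 = 74
Stage 2: 22(ω_s−ω_c) = −74(ω_r−ω_c),  ω_c=0, ω_s=1
Stage 2: ω_r = 0 − (22/74)(1−0) = -11/37
  ⇒ ω_r²/ω_s² = -11/37
Coupling ω_s² = ω_r¹ ⇒ overall = -7/30 × -11/37 = 77/1110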